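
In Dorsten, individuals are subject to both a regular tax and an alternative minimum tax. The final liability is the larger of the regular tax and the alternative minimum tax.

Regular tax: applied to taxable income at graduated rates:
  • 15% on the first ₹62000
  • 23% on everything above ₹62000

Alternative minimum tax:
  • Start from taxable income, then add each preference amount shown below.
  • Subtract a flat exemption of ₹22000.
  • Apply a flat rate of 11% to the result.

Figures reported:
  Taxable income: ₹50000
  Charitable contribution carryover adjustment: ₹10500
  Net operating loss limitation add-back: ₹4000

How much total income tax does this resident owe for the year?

Alternative minimum tax:
  Adjusted income: ₹50000 + ₹10500 + ₹4000 = ₹64500
  Less exemption ₹22000 → base ₹42500
  ₹42500 × 11% = ₹4675

Regular tax:
  ₹50000 × 15% = ₹7500

₹7500 > ₹4675, so the regular tax governs.

₹7500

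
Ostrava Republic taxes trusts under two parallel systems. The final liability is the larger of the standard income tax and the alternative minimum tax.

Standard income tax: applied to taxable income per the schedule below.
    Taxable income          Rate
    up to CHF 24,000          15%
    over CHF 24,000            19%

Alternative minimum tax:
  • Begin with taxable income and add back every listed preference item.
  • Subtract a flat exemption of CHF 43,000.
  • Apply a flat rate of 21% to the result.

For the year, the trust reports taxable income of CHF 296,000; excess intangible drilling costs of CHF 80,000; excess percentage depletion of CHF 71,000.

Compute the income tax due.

Standard income tax:
  CHF 24,000 × 15% = CHF 3,600
  CHF 272,000 × 19% = CHF 51,680
  → CHF 55,280

Alternative minimum tax:
  Adjusted income: CHF 296,000 + CHF 80,000 + CHF 71,000 = CHF 447,000
  Less exemption CHF 43,000 → base CHF 404,000
  CHF 404,000 × 21% = CHF 84,840

CHF 84,840 > CHF 55,280, so the alternative minimum tax is the binding amount.

CHF 84,840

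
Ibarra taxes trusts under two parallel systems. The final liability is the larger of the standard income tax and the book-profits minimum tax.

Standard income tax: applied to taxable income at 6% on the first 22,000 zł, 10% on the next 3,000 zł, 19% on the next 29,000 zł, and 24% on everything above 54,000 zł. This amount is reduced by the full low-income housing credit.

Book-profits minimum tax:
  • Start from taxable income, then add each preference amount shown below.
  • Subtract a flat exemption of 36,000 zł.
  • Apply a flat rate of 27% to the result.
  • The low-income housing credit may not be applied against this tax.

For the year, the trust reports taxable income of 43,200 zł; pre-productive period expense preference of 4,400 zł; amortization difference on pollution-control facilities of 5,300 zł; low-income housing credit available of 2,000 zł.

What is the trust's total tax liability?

Book-profits minimum tax:
  Adjusted income: 43,200 zł + 4,400 zł + 5,300 zł = 52,900 zł
  Less exemption 36,000 zł → base 16,900 zł
  16,900 zł × 27% = 4,563 zł

Standard income tax:
  22,000 zł × 6% = 1,320 zł
  3,000 zł × 10% = 300 zł
  18,200 zł × 19% = 3,458 zł
  → 5,078 zł
  Less low-income housing credit 2,000 zł → 3,078 zł

4,563 zł > 3,078 zł, so the book-profits minimum tax is the binding amount.

4,563 zł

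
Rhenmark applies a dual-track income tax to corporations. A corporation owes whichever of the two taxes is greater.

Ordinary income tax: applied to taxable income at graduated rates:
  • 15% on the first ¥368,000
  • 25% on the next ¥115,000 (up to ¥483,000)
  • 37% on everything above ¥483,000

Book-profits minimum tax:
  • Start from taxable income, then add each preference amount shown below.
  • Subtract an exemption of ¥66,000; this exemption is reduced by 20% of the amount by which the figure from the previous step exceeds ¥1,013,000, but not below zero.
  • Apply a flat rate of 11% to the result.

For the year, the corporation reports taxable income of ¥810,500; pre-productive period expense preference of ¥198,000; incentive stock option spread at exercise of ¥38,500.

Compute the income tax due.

Ordinary income tax:
  ¥368,000 × 15% = ¥55,200
  ¥115,000 × 25% = ¥28,750
  ¥327,500 × 37% = ¥121,175
  → ¥205,125

Book-profits minimum tax:
  Adjusted income: ¥810,500 + ¥198,000 + ¥38,500 = ¥1,047,000
  Exemption: ¥66,000 − 20% × (¥1,047,000 − ¥1,013,000) = ¥66,000 − ¥6,800 = ¥59,200
  Base: ¥1,047,000 − ¥59,200 = ¥987,800
  ¥987,800 × 11% = ¥108,658

¥205,125 > ¥108,658, so the ordinary income tax governs.

¥205,125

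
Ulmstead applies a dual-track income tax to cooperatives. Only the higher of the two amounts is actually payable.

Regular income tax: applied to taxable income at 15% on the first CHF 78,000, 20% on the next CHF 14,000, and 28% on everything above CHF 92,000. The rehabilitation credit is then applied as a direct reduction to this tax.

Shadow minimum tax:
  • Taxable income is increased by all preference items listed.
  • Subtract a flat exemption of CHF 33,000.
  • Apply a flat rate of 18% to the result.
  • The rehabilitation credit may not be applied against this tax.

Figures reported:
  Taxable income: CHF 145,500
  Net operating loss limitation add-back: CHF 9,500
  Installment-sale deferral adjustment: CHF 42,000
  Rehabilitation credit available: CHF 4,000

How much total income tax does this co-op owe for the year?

CHF 29,520

Regular income tax:
  CHF 78,000 × 15% = CHF 11,700
  CHF 14,000 × 20% = CHF 2,800
  CHF 53,500 × 28% = CHF 14,980
  → CHF 29,480
  Less rehabilitation credit CHF 4,000 → CHF 25,480

Shadow minimum tax:
  Adjusted income: CHF 145,500 + CHF 9,500 + CHF 42,000 = CHF 197,000
  Less exemption CHF 33,000 → base CHF 164,000
  CHF 164,000 × 18% = CHF 29,520

CHF 29,520 > CHF 25,480, so the shadow minimum tax is the binding amount.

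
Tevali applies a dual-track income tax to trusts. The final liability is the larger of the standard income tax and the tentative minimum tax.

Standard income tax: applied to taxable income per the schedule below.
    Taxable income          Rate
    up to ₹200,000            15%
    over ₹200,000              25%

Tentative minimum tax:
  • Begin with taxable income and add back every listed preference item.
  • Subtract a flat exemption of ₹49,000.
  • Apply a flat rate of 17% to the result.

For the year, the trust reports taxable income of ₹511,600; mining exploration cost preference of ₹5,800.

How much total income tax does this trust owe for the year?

Standard income tax:
  ₹200,000 × 15% = ₹30,000
  ₹311,600 × 25% = ₹77,900
  → ₹107,900

Tentative minimum tax:
  Adjusted income: ₹511,600 + ₹5,800 = ₹517,400
  Less exemption ₹49,000 → base ₹468,400
  ₹468,400 × 17% = ₹79,628

₹107,900 > ₹79,628, so the standard income tax governs.

₹107,900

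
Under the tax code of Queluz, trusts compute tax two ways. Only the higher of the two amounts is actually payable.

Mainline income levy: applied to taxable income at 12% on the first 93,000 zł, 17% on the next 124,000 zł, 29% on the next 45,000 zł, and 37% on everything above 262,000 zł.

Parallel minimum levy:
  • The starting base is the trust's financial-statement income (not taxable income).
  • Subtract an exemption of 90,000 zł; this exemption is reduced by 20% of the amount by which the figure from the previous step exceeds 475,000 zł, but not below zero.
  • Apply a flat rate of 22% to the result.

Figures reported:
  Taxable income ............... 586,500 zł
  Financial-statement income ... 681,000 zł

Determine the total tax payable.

165,355 zł

Parallel minimum levy:
  Base (financial-statement income): 681,000 zł
  Exemption: 90,000 zł − 20% × (681,000 zł − 475,000 zł) = 90,000 zł − 41,200 zł = 48,800 zł
  Base: 681,000 zł − 48,800 zł = 632,200 zł
  632,200 zł × 22% = 139,084 zł

Mainline income levy:
  93,000 zł × 12% = 11,160 zł
  124,000 zł × 17% = 21,080 zł
  45,000 zł × 29% = 13,050 zł
  324,500 zł × 37% = 120,065 zł
  → 165,355 zł

165,355 zł > 139,084 zł, so the mainline income levy governs.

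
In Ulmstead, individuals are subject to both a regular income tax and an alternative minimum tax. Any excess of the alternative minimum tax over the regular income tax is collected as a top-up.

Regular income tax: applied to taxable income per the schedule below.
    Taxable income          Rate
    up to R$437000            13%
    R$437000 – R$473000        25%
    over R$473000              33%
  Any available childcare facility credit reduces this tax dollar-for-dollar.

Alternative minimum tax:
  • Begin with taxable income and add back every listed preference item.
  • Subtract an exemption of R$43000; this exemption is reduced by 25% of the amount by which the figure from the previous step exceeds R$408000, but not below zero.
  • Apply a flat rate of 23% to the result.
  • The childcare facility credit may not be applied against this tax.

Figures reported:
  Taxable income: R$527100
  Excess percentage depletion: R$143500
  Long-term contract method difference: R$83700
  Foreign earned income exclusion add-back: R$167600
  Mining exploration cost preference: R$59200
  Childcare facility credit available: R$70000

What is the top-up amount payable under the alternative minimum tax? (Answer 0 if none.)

Alternative minimum tax:
  Adjusted income: R$527100 + R$143500 + R$83700 + R$167600 + R$59200 = R$981100
  Exemption: 25% × (R$981100 − R$408000) = R$143275 ≥ R$43000, so the exemption is fully phased out
  Base: R$981100 − R$0 = R$981100
  R$981100 × 23% = R$225653

Regular income tax:
  R$437000 × 13% = R$56810
  R$36000 × 25% = R$9000
  R$54100 × 33% = R$17853
  → R$83663
  Less childcare facility credit R$70000 → R$13663

Excess of alternative minimum tax over regular income tax: R$225653 − R$13663 = R$211990.

R$211990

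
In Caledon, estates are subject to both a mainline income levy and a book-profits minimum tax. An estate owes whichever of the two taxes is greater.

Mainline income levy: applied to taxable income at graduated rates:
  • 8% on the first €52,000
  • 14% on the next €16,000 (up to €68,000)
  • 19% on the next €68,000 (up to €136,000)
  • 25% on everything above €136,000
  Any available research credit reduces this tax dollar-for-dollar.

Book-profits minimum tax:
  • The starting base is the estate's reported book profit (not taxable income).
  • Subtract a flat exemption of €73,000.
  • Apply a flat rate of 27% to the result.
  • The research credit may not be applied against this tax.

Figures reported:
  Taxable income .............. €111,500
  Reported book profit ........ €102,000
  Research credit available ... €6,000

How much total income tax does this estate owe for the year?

Book-profits minimum tax:
  Base (reported book profit): €102,000
  Less exemption €73,000 → base €29,000
  €29,000 × 27% = €7,830

Mainline income levy:
  €52,000 × 8% = €4,160
  €16,000 × 14% = €2,240
  €43,500 × 19% = €8,265
  → €14,665
  Less research credit €6,000 → €8,665

€8,665 > €7,830, so the mainline income levy governs.

€8,665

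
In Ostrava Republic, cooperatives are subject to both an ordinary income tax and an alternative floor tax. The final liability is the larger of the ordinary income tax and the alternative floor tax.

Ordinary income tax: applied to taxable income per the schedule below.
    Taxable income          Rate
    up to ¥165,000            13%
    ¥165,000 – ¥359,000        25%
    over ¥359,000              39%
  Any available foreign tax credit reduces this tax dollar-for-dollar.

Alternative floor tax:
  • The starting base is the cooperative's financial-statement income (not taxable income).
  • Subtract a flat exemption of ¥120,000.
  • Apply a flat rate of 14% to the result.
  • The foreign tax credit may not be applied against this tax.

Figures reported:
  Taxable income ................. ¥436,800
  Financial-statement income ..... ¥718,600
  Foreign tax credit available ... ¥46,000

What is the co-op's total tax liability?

¥83,804

Ordinary income tax:
  ¥165,000 × 13% = ¥21,450
  ¥194,000 × 25% = ¥48,500
  ¥77,800 × 39% = ¥30,342
  → ¥100,292
  Less foreign tax credit ¥46,000 → ¥54,292

Alternative floor tax:
  Base (financial-statement income): ¥718,600
  Less exemption ¥120,000 → base ¥598,600
  ¥598,600 × 14% = ¥83,804

¥83,804 > ¥54,292, so the alternative floor tax is the binding amount.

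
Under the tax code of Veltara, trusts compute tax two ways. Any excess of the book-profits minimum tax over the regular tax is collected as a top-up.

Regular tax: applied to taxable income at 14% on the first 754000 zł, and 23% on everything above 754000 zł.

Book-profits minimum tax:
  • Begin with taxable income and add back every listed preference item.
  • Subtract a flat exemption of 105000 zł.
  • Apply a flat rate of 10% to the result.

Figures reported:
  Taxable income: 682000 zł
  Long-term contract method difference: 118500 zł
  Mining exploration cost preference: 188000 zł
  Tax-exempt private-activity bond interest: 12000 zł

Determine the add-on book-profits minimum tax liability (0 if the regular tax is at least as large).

0 zł

Book-profits minimum tax:
  Adjusted income: 682000 zł + 118500 zł + 188000 zł + 12000 zł = 1000500 zł
  Less exemption 105000 zł → base 895500 zł
  895500 zł × 10% = 89550 zł

Regular tax:
  682000 zł × 14% = 95480 zł

89550 zł ≤ 95480 zł, so no add-on is due.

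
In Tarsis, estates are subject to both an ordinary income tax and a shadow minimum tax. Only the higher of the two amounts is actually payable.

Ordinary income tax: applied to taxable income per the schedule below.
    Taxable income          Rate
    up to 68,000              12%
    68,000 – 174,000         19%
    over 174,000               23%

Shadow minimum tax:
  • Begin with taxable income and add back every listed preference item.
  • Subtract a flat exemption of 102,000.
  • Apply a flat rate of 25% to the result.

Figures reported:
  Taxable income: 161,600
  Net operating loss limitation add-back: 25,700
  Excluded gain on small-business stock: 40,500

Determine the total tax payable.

31,450

Shadow minimum tax:
  Adjusted income: 161,600 + 25,700 + 40,500 = 227,800
  Less exemption 102,000 → base 125,800
  125,800 × 25% = 31,450

Ordinary income tax:
  68,000 × 12% = 8,160
  93,600 × 19% = 17,784
  → 25,944

31,450 > 25,944, so the shadow minimum tax is the binding amount.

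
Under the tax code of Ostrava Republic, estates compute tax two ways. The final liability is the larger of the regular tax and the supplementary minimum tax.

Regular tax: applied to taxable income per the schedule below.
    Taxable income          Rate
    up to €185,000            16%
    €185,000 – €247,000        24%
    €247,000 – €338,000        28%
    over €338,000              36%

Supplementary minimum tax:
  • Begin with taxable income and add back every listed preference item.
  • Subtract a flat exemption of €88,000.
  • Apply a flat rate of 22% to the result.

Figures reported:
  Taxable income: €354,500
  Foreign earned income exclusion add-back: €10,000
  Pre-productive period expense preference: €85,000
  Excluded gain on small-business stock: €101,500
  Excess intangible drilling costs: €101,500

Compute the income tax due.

Supplementary minimum tax:
  Adjusted income: €354,500 + €10,000 + €85,000 + €101,500 + €101,500 = €652,500
  Less exemption €88,000 → base €564,500
  €564,500 × 22% = €124,190

Regular tax:
  €185,000 × 16% = €29,600
  €62,000 × 24% = €14,880
  €91,000 × 28% = €25,480
  €16,500 × 36% = €5,940
  → €75,900

€124,190 > €75,900, so the supplementary minimum tax is the binding amount.

€124,190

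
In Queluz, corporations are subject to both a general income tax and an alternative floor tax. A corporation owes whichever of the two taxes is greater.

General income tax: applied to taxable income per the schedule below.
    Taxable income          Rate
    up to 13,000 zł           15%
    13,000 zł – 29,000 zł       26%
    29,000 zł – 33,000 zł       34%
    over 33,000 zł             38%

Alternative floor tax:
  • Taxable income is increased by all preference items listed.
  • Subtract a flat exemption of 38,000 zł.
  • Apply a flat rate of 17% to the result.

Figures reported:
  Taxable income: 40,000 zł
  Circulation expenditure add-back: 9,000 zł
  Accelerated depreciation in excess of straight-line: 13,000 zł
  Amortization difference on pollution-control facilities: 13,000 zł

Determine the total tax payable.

Alternative floor tax:
  Adjusted income: 40,000 zł + 9,000 zł + 13,000 zł + 13,000 zł = 75,000 zł
  Less exemption 38,000 zł → base 37,000 zł
  37,000 zł × 17% = 6,290 zł

General income tax:
  13,000 zł × 15% = 1,950 zł
  16,000 zł × 26% = 4,160 zł
  4,000 zł × 34% = 1,360 zł
  7,000 zł × 38% = 2,660 zł
  → 10,130 zł

10,130 zł > 6,290 zł, so the general income tax governs.

10,130 zł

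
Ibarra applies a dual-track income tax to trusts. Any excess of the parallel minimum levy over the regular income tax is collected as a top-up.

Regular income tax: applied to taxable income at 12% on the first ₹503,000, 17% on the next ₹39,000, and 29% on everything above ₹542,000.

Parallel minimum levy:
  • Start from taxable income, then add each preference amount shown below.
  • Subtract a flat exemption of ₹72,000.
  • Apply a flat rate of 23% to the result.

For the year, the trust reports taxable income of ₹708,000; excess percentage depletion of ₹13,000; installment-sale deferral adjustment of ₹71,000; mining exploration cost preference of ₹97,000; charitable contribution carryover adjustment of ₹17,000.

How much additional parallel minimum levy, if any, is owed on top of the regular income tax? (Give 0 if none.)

₹76,690

Regular income tax:
  ₹503,000 × 12% = ₹60,360
  ₹39,000 × 17% = ₹6,630
  ₹166,000 × 29% = ₹48,140
  → ₹115,130

Parallel minimum levy:
  Adjusted income: ₹708,000 + ₹13,000 + ₹71,000 + ₹97,000 + ₹17,000 = ₹906,000
  Less exemption ₹72,000 → base ₹834,000
  ₹834,000 × 23% = ₹191,820

Excess of parallel minimum levy over regular income tax: ₹191,820 − ₹115,130 = ₹76,690.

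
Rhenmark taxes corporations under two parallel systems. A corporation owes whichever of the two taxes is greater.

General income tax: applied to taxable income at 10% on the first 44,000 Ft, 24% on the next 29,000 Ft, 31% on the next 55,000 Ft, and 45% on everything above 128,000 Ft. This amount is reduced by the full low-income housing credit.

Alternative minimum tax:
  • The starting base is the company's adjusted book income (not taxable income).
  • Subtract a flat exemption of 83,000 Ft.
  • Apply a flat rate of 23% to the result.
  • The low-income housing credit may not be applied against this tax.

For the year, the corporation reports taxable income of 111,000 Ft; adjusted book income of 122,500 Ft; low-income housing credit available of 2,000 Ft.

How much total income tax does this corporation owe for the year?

21,140 Ft

General income tax:
  44,000 Ft × 10% = 4,400 Ft
  29,000 Ft × 24% = 6,960 Ft
  38,000 Ft × 31% = 11,780 Ft
  → 23,140 Ft
  Less low-income housing credit 2,000 Ft → 21,140 Ft

Alternative minimum tax:
  Base (adjusted book income): 122,500 Ft
  Less exemption 83,000 Ft → base 39,500 Ft
  39,500 Ft × 23% = 9,085 Ft

21,140 Ft > 9,085 Ft, so the general income tax governs.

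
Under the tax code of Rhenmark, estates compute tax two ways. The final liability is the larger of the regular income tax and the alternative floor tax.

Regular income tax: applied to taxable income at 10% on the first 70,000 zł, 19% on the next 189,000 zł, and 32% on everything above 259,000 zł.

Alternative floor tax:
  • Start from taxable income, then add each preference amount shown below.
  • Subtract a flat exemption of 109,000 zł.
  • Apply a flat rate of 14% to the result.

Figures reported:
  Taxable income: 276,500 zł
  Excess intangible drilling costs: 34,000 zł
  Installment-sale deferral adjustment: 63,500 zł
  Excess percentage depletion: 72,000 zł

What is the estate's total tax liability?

Alternative floor tax:
  Adjusted income: 276,500 zł + 34,000 zł + 63,500 zł + 72,000 zł = 446,000 zł
  Less exemption 109,000 zł → base 337,000 zł
  337,000 zł × 14% = 47,180 zł

Regular income tax:
  70,000 zł × 10% = 7,000 zł
  189,000 zł × 19% = 35,910 zł
  17,500 zł × 32% = 5,600 zł
  → 48,510 zł

48,510 zł > 47,180 zł, so the regular income tax governs.

48,510 zł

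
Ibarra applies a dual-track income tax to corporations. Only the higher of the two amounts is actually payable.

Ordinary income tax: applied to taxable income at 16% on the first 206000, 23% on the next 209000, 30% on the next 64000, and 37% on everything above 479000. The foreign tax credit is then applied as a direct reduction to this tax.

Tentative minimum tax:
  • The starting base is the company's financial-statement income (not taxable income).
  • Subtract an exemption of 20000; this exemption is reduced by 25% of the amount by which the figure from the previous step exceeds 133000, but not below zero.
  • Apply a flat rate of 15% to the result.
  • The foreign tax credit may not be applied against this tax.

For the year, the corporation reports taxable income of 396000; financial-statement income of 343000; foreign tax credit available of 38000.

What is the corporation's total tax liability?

51450

Ordinary income tax:
  206000 × 16% = 32960
  190000 × 23% = 43700
  → 76660
  Less foreign tax credit 38000 → 38660

Tentative minimum tax:
  Base (financial-statement income): 343000
  Exemption: 25% × (343000 − 133000) = 52500 ≥ 20000, so the exemption is fully phased out
  Base: 343000 − 0 = 343000
  343000 × 15% = 51450

51450 > 38660, so the tentative minimum tax is the binding amount.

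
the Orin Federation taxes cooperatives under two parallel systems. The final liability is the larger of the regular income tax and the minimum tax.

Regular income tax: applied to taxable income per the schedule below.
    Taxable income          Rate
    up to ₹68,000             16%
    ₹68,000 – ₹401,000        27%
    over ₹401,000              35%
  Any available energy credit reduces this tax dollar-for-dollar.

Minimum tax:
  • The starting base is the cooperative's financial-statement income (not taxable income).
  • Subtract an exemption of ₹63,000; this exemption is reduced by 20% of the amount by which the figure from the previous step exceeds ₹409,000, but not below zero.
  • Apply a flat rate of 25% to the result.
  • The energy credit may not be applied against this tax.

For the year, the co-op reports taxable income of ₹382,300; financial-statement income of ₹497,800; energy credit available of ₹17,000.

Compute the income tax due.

₹113,140

Minimum tax:
  Base (financial-statement income): ₹497,800
  Exemption: ₹63,000 − 20% × (₹497,800 − ₹409,000) = ₹63,000 − ₹17,760 = ₹45,240
  Base: ₹497,800 − ₹45,240 = ₹452,560
  ₹452,560 × 25% = ₹113,140

Regular income tax:
  ₹68,000 × 16% = ₹10,880
  ₹314,300 × 27% = ₹84,861
  → ₹95,741
  Less energy credit ₹17,000 → ₹78,741

₹113,140 > ₹78,741, so the minimum tax is the binding amount.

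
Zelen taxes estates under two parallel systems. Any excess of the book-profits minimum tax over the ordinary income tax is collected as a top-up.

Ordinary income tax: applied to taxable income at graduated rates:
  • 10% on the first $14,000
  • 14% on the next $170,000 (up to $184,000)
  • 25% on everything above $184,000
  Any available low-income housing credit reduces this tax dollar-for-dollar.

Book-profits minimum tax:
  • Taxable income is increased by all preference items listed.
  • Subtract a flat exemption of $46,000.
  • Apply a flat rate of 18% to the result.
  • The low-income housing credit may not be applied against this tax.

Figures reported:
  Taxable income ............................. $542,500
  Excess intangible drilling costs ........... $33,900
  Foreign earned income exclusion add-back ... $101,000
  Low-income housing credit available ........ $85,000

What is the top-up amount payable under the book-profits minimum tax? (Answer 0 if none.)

Book-profits minimum tax:
  Adjusted income: $542,500 + $33,900 + $101,000 = $677,400
  Less exemption $46,000 → base $631,400
  $631,400 × 18% = $113,652

Ordinary income tax:
  $14,000 × 10% = $1,400
  $170,000 × 14% = $23,800
  $358,500 × 25% = $89,625
  → $114,825
  Less low-income housing credit $85,000 → $29,825

Excess of book-profits minimum tax over ordinary income tax: $113,652 − $29,825 = $83,827.

$83,827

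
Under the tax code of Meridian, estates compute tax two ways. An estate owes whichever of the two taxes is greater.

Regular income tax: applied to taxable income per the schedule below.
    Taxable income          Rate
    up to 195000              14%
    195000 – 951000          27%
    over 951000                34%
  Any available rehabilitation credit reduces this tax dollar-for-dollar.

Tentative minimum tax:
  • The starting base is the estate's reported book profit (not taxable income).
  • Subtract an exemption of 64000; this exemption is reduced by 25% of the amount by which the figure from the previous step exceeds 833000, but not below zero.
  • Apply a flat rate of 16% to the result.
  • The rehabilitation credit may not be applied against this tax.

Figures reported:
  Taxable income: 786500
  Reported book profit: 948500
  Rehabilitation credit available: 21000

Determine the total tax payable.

Regular income tax:
  195000 × 14% = 27300
  591500 × 27% = 159705
  → 187005
  Less rehabilitation credit 21000 → 166005

Tentative minimum tax:
  Base (reported book profit): 948500
  Exemption: 64000 − 25% × (948500 − 833000) = 64000 − 28875 = 35125
  Base: 948500 − 35125 = 913375
  913375 × 16% = 146140

166005 > 146140, so the regular income tax governs.

166005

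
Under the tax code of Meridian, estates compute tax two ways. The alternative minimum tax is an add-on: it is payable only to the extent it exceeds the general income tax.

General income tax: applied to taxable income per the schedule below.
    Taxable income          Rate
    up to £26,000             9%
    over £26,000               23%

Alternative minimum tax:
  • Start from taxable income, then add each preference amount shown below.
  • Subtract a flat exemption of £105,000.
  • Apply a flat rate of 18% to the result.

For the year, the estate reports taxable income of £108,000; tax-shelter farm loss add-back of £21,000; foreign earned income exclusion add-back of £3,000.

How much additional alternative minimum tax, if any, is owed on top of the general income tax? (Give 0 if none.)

General income tax:
  £26,000 × 9% = £2,340
  £82,000 × 23% = £18,860
  → £21,200

Alternative minimum tax:
  Adjusted income: £108,000 + £21,000 + £3,000 = £132,000
  Less exemption £105,000 → base £27,000
  £27,000 × 18% = £4,860

£4,860 ≤ £21,200, so no add-on is due.

£0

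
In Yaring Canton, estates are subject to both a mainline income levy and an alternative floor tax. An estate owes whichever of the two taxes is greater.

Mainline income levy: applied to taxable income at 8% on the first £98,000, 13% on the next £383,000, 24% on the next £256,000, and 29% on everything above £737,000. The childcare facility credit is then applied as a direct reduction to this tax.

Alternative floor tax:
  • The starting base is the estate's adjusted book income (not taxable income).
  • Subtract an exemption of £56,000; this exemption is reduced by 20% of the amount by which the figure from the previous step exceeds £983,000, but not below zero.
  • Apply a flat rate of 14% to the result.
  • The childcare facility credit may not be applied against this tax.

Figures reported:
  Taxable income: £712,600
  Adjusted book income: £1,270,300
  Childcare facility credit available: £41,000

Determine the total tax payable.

£177,842

Mainline income levy:
  £98,000 × 8% = £7,840
  £383,000 × 13% = £49,790
  £231,600 × 24% = £55,584
  → £113,214
  Less childcare facility credit £41,000 → £72,214

Alternative floor tax:
  Base (adjusted book income): £1,270,300
  Exemption: 20% × (£1,270,300 − £983,000) = £57,460 ≥ £56,000, so the exemption is fully phased out
  Base: £1,270,300 − £0 = £1,270,300
  £1,270,300 × 14% = £177,842

£177,842 > £72,214, so the alternative floor tax is the binding amount.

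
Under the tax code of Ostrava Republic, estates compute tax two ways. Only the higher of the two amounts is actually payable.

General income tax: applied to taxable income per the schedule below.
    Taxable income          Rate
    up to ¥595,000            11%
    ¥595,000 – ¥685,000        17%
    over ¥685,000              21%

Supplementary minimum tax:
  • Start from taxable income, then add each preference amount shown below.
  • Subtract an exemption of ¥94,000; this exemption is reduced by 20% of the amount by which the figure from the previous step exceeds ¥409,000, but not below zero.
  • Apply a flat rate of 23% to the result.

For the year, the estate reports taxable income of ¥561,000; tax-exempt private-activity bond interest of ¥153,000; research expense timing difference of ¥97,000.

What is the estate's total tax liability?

¥183,402

General income tax:
  ¥561,000 × 11% = ¥61,710

Supplementary minimum tax:
  Adjusted income: ¥561,000 + ¥153,000 + ¥97,000 = ¥811,000
  Exemption: ¥94,000 − 20% × (¥811,000 − ¥409,000) = ¥94,000 − ¥80,400 = ¥13,600
  Base: ¥811,000 − ¥13,600 = ¥797,400
  ¥797,400 × 23% = ¥183,402

¥183,402 > ¥61,710, so the supplementary minimum tax is the binding amount.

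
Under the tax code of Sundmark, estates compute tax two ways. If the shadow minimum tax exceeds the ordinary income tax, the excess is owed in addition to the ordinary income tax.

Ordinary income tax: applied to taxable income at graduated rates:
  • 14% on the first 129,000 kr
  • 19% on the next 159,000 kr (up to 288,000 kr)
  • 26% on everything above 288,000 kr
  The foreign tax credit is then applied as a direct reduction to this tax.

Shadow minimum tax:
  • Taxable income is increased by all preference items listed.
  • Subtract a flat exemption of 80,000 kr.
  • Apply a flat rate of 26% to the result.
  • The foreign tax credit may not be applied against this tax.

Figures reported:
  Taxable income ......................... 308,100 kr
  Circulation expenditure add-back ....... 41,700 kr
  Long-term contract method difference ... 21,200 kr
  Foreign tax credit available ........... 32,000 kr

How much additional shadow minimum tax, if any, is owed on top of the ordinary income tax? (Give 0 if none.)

Ordinary income tax:
  129,000 kr × 14% = 18,060 kr
  159,000 kr × 19% = 30,210 kr
  20,100 kr × 26% = 5,226 kr
  → 53,496 kr
  Less foreign tax credit 32,000 kr → 21,496 kr

Shadow minimum tax:
  Adjusted income: 308,100 kr + 41,700 kr + 21,200 kr = 371,000 kr
  Less exemption 80,000 kr → base 291,000 kr
  291,000 kr × 26% = 75,660 kr

Excess of shadow minimum tax over ordinary income tax: 75,660 kr − 21,496 kr = 54,164 kr.

54,164 kr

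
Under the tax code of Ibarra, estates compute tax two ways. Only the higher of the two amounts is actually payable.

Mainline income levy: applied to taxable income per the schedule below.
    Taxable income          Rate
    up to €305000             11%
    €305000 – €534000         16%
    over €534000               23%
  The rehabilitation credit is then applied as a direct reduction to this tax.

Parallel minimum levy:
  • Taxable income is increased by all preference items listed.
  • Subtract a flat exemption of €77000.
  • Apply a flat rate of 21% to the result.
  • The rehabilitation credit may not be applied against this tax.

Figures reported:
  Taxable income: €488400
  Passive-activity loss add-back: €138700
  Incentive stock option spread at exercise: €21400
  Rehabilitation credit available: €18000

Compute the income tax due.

Parallel minimum levy:
  Adjusted income: €488400 + €138700 + €21400 = €648500
  Less exemption €77000 → base €571500
  €571500 × 21% = €120015

Mainline income levy:
  €305000 × 11% = €33550
  €183400 × 16% = €29344
  → €62894
  Less rehabilitation credit €18000 → €44894

€120015 > €44894, so the parallel minimum levy is the binding amount.

€120015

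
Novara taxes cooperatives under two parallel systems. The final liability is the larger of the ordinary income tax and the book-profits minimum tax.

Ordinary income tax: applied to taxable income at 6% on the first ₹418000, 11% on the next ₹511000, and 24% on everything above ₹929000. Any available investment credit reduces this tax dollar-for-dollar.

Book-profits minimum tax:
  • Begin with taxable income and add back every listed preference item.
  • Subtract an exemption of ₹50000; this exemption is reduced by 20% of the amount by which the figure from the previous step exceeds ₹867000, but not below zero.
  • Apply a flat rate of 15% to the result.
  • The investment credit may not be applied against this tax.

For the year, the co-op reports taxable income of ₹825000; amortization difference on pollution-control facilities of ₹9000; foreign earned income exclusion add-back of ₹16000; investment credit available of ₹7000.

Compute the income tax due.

₹120000

Ordinary income tax:
  ₹418000 × 6% = ₹25080
  ₹407000 × 11% = ₹44770
  → ₹69850
  Less investment credit ₹7000 → ₹62850

Book-profits minimum tax:
  Adjusted income: ₹825000 + ₹9000 + ₹16000 = ₹850000
  Exemption: ₹850000 ≤ ₹867000, so full ₹50000 applies
  Base: ₹850000 − ₹50000 = ₹800000
  ₹800000 × 15% = ₹120000

₹120000 > ₹62850, so the book-profits minimum tax is the binding amount.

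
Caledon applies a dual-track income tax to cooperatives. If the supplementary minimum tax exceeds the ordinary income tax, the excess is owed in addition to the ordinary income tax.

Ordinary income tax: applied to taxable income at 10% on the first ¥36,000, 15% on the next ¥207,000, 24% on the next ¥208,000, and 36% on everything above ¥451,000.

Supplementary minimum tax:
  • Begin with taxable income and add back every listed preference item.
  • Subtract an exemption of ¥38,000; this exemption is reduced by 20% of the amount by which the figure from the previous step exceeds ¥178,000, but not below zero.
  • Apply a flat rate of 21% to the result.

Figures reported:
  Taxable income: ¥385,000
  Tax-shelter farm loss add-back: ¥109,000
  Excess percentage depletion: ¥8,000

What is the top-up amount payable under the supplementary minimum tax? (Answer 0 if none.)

Supplementary minimum tax:
  Adjusted income: ¥385,000 + ¥109,000 + ¥8,000 = ¥502,000
  Exemption: 20% × (¥502,000 − ¥178,000) = ¥64,800 ≥ ¥38,000, so the exemption is fully phased out
  Base: ¥502,000 − ¥0 = ¥502,000
  ¥502,000 × 21% = ¥105,420

Ordinary income tax:
  ¥36,000 × 10% = ¥3,600
  ¥207,000 × 15% = ¥31,050
  ¥142,000 × 24% = ¥34,080
  → ¥68,730

Excess of supplementary minimum tax over ordinary income tax: ¥105,420 − ¥68,730 = ¥36,690.

¥36,690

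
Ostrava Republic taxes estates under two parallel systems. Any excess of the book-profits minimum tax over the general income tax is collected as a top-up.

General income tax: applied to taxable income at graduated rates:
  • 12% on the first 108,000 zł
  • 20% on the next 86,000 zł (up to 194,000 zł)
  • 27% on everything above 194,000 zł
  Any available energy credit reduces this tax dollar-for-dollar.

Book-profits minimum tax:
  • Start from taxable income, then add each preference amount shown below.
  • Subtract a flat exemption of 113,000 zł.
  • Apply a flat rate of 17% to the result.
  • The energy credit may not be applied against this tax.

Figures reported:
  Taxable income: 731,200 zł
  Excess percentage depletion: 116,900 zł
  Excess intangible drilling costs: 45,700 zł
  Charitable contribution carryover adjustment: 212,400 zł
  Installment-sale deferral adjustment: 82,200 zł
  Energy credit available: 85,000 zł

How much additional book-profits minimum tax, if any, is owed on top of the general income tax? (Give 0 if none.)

Book-profits minimum tax:
  Adjusted income: 731,200 zł + 116,900 zł + 45,700 zł + 212,400 zł + 82,200 zł = 1,188,400 zł
  Less exemption 113,000 zł → base 1,075,400 zł
  1,075,400 zł × 17% = 182,818 zł

General income tax:
  108,000 zł × 12% = 12,960 zł
  86,000 zł × 20% = 17,200 zł
  537,200 zł × 27% = 145,044 zł
  → 175,204 zł
  Less energy credit 85,000 zł → 90,204 zł

Excess of book-profits minimum tax over general income tax: 182,818 zł − 90,204 zł = 92,614 zł.

92,614 zł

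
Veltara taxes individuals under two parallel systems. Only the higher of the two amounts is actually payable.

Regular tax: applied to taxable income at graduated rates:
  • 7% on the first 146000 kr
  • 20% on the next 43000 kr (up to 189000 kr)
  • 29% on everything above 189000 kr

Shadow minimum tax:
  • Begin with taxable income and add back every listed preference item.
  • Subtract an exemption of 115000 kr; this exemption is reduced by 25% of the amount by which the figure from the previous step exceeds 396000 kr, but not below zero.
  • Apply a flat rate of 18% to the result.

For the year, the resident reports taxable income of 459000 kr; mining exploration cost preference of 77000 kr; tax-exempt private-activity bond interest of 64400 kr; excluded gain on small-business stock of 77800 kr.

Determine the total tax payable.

Regular tax:
  146000 kr × 7% = 10220 kr
  43000 kr × 20% = 8600 kr
  270000 kr × 29% = 78300 kr
  → 97120 kr

Shadow minimum tax:
  Adjusted income: 459000 kr + 77000 kr + 64400 kr + 77800 kr = 678200 kr
  Exemption: 115000 kr − 25% × (678200 kr − 396000 kr) = 115000 kr − 70550 kr = 44450 kr
  Base: 678200 kr − 44450 kr = 633750 kr
  633750 kr × 18% = 114075 kr

114075 kr > 97120 kr, so the shadow minimum tax is the binding amount.

114075 kr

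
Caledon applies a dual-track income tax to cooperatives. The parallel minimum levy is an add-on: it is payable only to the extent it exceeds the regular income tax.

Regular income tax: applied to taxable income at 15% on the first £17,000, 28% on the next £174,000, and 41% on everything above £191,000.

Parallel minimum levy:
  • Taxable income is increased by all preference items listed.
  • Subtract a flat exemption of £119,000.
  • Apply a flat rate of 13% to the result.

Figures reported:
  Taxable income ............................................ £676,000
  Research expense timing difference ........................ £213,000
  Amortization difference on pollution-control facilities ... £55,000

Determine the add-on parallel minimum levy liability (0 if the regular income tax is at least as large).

£0

Parallel minimum levy:
  Adjusted income: £676,000 + £213,000 + £55,000 = £944,000
  Less exemption £119,000 → base £825,000
  £825,000 × 13% = £107,250

Regular income tax:
  £17,000 × 15% = £2,550
  £174,000 × 28% = £48,720
  £485,000 × 41% = £198,850
  → £250,120

£107,250 ≤ £250,120, so no add-on is due.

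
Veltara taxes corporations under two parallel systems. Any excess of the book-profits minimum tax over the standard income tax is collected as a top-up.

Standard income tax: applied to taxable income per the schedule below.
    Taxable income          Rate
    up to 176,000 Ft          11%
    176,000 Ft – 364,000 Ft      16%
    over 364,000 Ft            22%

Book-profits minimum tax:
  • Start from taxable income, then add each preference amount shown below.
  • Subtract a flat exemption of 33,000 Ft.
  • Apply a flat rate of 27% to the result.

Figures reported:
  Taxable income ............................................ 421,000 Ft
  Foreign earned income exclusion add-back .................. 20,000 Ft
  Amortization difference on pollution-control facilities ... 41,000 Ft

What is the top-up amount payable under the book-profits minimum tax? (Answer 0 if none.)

59,250 Ft

Standard income tax:
  176,000 Ft × 11% = 19,360 Ft
  188,000 Ft × 16% = 30,080 Ft
  57,000 Ft × 22% = 12,540 Ft
  → 61,980 Ft

Book-profits minimum tax:
  Adjusted income: 421,000 Ft + 20,000 Ft + 41,000 Ft = 482,000 Ft
  Less exemption 33,000 Ft → base 449,000 Ft
  449,000 Ft × 27% = 121,230 Ft

Excess of book-profits minimum tax over standard income tax: 121,230 Ft − 61,980 Ft = 59,250 Ft.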